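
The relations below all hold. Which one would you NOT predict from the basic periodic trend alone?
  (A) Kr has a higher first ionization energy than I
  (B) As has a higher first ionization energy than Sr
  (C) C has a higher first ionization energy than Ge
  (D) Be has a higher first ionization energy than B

The general trend: first ionization energy increases across a period and decreases down a group.
(A) Kr (period 4, group 18) vs I (period 5, group 17): the stated order agrees with the simple trend.
(B) As (period 4, group 15) vs Sr (period 5, group 2): the stated order agrees with the simple trend.
(C) C (period 2, group 14) vs Ge (period 4, group 14): the stated order agrees with the simple trend.
(D) Be (period 2, group 2) vs B (period 2, group 13): the stated order contradicts the simple trend.
The exception is (D): removing B's lone 2p electron is easier than breaking Be's filled 2s².

(D)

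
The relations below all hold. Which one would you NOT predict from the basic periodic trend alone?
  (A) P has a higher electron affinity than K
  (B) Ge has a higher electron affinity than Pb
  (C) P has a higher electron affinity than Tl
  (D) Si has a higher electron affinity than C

The general trend: electron affinity increases across a period and decreases down a group.
(A) P (period 3, group 15) vs K (period 4, group 1): the stated order agrees with the simple trend.
(B) Ge (period 4, group 14) vs Pb (period 6, group 14): the stated order agrees with the simple trend.
(C) P (period 3, group 15) vs Tl (period 6, group 13): the stated order agrees with the simple trend.
(D) Si (period 3, group 14) vs C (period 2, group 14): the stated order contradicts the simple trend.
The exception is (D): Si's larger, more diffuse 3p orbitals accept an added electron slightly more readily than C's compact 2p.

(D)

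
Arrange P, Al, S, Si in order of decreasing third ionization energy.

S > Si > P > Al

The third ionization energy removes an electron from the +2 ion. For each element: P²⁺ still has 3 valence electrons; Al²⁺ still has 1 valence electron; S²⁺ still has 4 valence electrons; Si²⁺ still has 2 valence electrons.
All are still removing valence electrons, so compare the +2 ions as you would atoms: IE_3 generally rises across a period (higher Z_eff) and falls down a group (larger shell), subject to the usual subshell exceptions.
Valence configurations: P²⁺ [Ne]3s²3p¹, Al²⁺ [Ne]3s¹, S²⁺ [Ne]3s²3p², Si²⁺ [Ne]3s².
P²⁺ loses a lone 3p electron whereas Si²⁺ must break into a filled 3s² pair, so IE_3(Si) > IE_3(P) even though P has the higher nuclear charge.
Approximate IE_3 values (kJ/mol): P 2914, Al 2745, S 3357, Si 3232.
So the third ionization energies run Al < P < Si < S.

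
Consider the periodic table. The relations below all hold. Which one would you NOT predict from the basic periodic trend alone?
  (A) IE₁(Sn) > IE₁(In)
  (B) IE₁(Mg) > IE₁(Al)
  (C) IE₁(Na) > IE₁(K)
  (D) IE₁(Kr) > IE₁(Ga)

The general trend: IE₁ increases across a period and decreases down a group.
(A) Sn (period 5, group 14) vs In (period 5, group 13): the stated order agrees with the simple trend.
(B) Mg (period 3, group 2) vs Al (period 3, group 13): the stated order contradicts the simple trend.
(C) Na (period 3, group 1) vs K (period 4, group 1): the stated order agrees with the simple trend.
(D) Kr (period 4, group 18) vs Ga (period 4, group 13): the stated order agrees with the simple trend.
The exception is (B): Al's single 3p electron is easier to remove than one from Mg's filled 3s².

(B)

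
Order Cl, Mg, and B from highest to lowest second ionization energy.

B, Cl, Mg

After 1 electron has been removed, what remains? Cl⁺ still has 6 valence electrons; Mg⁺ still has 1 valence electron; B⁺ still has 2 valence electrons.
All are still removing valence electrons, so compare the +1 ions as you would atoms: IE_2 generally rises across a period (higher Z_eff) and falls down a group (larger shell), subject to the usual subshell exceptions.
Valence configurations: Cl⁺ [Ne]3s²3p⁴, Mg⁺ [Ne]3s¹, B⁺ [He]2s².
Approximate IE_2 values (kJ/mol): Cl 2298, Mg 1451, B 2427.
Hence IE_2: Mg < Cl < B.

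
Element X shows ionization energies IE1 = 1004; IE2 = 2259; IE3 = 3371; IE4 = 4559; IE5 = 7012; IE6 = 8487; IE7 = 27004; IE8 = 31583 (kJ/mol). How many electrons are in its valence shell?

Look for the largest jump between consecutive ionization energies: IE7/IE6 ≈ 3.2, far larger than any earlier ratio.
That jump marks the point where a core electron is being removed. So the atom has 6 valence electrons.

6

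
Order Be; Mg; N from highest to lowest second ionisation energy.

N > Be > Mg

After 1 electron has been removed, what remains? Be⁺ still has 1 valence electron; Mg⁺ still has 1 valence electron; N⁺ still has 4 valence electrons.
All are still removing valence electrons, so compare the +1 ions as you would atoms: IE_2 generally rises across a period (higher Z_eff) and falls down a group (larger shell), subject to the usual subshell exceptions.
Valence configurations: Be⁺ [He]2s¹, Mg⁺ [Ne]3s¹, N⁺ [He]2s²2p².
The numbers (kJ/mol): Be 1757, Mg 1451, N 2856.
Overall IE_2 order: Mg < Be < N.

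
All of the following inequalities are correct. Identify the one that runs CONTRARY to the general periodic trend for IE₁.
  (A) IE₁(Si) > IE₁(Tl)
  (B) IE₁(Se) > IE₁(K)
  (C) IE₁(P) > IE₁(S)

The general trend: IE₁ increases across a period and decreases down a group.
(A) Si (period 3, group 14) vs Tl (period 6, group 13): the stated order agrees with the simple trend.
(B) Se (period 4, group 16) vs K (period 4, group 1): the stated order agrees with the simple trend.
(C) P (period 3, group 15) vs S (period 3, group 16): the stated order contradicts the simple trend.
The exception is (C): S (3p⁴) ionizes more easily than half-filled P (3p³) because the paired 3p electron in S is pushed out by e⁻–e⁻ repulsion.

(C)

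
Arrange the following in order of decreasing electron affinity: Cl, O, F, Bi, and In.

O is in period 2, group 16; F is in period 2, group 17; Cl is in period 3, group 17; In is in period 5, group 13; Bi is in period 6, group 15.
Electron affinity generally becomes more exothermic across a period toward the halogens and less exothermic down a group.
Neither a single period nor a single group — weigh both effects.
Bi > In: period and group pull opposite ways; the across-period shift dominates (91 vs 29 kJ/mol).
O > Bi: relative to Bi, both the across-period and down-group shifts push O's electron affinity up.
F > O: both are in period 2; the period trend gives F the larger value.
Cl > F: this pair runs against the simple trend — see the exception note.
Note the exception: Cl has a higher electron affinity than F, contrary to the simple trend — F's small 2p subshell makes the incoming electron feel strong e⁻–e⁻ repulsion, so Cl actually releases more energy on gaining an electron.
Approximate values (kJ/mol): O 141, F 328, Cl 349, In 29, Bi 91.
So from highest to lowest: Cl > F > O > Bi > In.

Cl > F > O > Bi > In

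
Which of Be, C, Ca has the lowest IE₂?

After 1 electron has been removed, what remains? Be⁺ still has 1 valence electron; C⁺ still has 3 valence electrons; Ca⁺ still has 1 valence electron.
All are still removing valence electrons, so compare the +1 ions as you would atoms: IE_2 generally rises across a period (higher Z_eff) and falls down a group (larger shell), subject to the usual subshell exceptions.
Valence configurations: Be⁺ [He]2s¹, C⁺ [He]2s²2p¹, Ca⁺ [Ar]4s¹.
Approximate IE_2 values (kJ/mol): Be 1757, C 2353, Ca 1145.
Hence IE_2: Ca < Be < C.

Ca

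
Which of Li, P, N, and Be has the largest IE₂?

Li

The second ionization energy removes an electron from the +1 ion. For each element: Li⁺ is the bare [He] core; P⁺ still has 4 valence electrons; N⁺ still has 4 valence electrons; Be⁺ still has 1 valence electron.
Pulling an electron out of a noble-gas core costs far more than removing a remaining valence electron, so Li sits at the high end of IE_2.
Valence configurations: P⁺ [Ne]3s²3p², N⁺ [He]2s²2p², Be⁺ [He]2s¹.
Approximate IE_2 values (kJ/mol): Li 7298, P 1907, N 2856, Be 1757.
Putting it together, IE_2: Be < P < N < Li.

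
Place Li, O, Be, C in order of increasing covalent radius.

O, C, Be, Li

Li is in period 2, group 1; Be is in period 2, group 2; C is in period 2, group 14; O is in period 2, group 16.
Radius decreases left→right (rising Z_eff, same n) and increases top→bottom (higher n).
All lie in period 2, so atomic radius increases right to left.
So from smallest to largest: O < C < Be < Li.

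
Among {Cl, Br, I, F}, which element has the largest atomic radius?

I

F is in period 2, group 17; Cl is in period 3, group 17; Br is in period 4, group 17; I is in period 5, group 17.
Across a period the added protons contract the valence shell; down a group each new principal shell makes the atom larger.
All are in group 17, so atomic radius increases down the group.
The largest atomic radius among these belongs to I.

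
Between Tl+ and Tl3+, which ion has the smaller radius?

Both ions have Z = 81 protons, but Tl3+ has lost more electrons, so its remaining electrons feel a larger effective nuclear charge per electron and are pulled in more tightly.
Higher positive charge → smaller ion, so Tl+ > Tl3+.

Tl3+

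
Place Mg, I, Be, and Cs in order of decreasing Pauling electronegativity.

I, Be, Mg, Cs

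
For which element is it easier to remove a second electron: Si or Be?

Si

IE_2 is the cost of taking one more electron from the +1 cation: Si⁺ still has 3 valence electrons; Be⁺ still has 1 valence electron.
All are still removing valence electrons, so compare the +1 ions as you would atoms: IE_2 generally rises across a period (higher Z_eff) and falls down a group (larger shell), subject to the usual subshell exceptions.
Valence configurations: Si⁺ [Ne]3s²3p¹, Be⁺ [He]2s¹.
Tabulated IE_2 (kJ/mol): Si 1577, Be 1757.
Putting it together, IE_2: Si < Be.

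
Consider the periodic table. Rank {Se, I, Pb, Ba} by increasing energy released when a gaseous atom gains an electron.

Ba < Pb < Se < I

Se is in period 4, group 16; I is in period 5, group 17; Ba is in period 6, group 2; Pb is in period 6, group 14.
Electron affinity generally becomes more exothermic across a period toward the halogens and less exothermic down a group.
Neither a single period nor a single group — weigh both effects.
Pb > Ba: both are in period 6; the period trend gives Pb the larger value.
Se > Pb: both effects reinforce here, so Se is clearly the higher of the two.
I > Se: period and group pull opposite ways; the across-period shift dominates (295 vs 195 kJ/mol).
Tabulated electron affinity (kJ/mol): Se 195, I 295, Ba 14, Pb 35.
So from lowest to highest: Ba < Pb < Se < I.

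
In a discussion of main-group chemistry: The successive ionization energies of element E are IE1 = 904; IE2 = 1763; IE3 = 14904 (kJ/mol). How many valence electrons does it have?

Look for the largest jump between consecutive ionization energies: IE3/IE2 ≈ 8.5, far larger than any earlier ratio.
That jump marks the point where a core electron is being removed. So the atom has 2 valence electrons.

2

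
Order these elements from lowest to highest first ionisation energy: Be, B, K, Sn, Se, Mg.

Be is in period 2, group 2; B is in period 2, group 13; Mg is in period 3, group 2; K is in period 4, group 1; Se is in period 4, group 16; Sn is in period 5, group 14.
IE₁ increases left→right with effective nuclear charge and decreases top→bottom as the valence shell moves farther out.
These span different periods and groups, so the two trends combine.
Sn > K: the two effects oppose for this pair; the across-period effect wins (709 vs 419 kJ/mol).
Mg > Sn: period and group pull opposite ways; the down-group shift dominates (738 vs 709 kJ/mol).
B > Mg: relative to Mg, both the across-period and down-group shifts push B's first ionization energy up.
Be > B: this pair runs against the simple trend — see the exception note.
Se > Be: the two effects oppose for this pair; the across-period effect wins (941 vs 900 kJ/mol).
Note the exception: Be has a higher first ionization energy than B, contrary to the simple trend — removing B's lone 2p electron is easier than breaking Be's filled 2s².
Approximate values (kJ/mol): Be 900, B 801, Mg 738, K 419, Se 941, Sn 709.
So from lowest to highest: K < Sn < Mg < B < Be < Se.

K, Sn, Mg, B, Be, Se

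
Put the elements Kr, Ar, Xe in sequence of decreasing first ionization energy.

Ar is in period 3, group 18; Kr is in period 4, group 18; Xe is in period 5, group 18.
Across a period the outer electron is held more tightly (higher IE₁); down a group it sits in a higher shell, more shielded, and comes off more easily.
All are in group 18, so first ionization energy increases up the group.
So from highest to lowest: Ar > Kr > Xe.

Ar > Kr > Xe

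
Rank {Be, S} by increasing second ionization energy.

IE_2 is the cost of taking one more electron from the +1 cation: Be⁺ still has 1 valence electron; S⁺ still has 5 valence electrons.
All are still removing valence electrons, so compare the +1 ions as you would atoms: IE_2 generally rises across a period (higher Z_eff) and falls down a group (larger shell), subject to the usual subshell exceptions.
Valence configurations: Be⁺ [He]2s¹, S⁺ [Ne]3s²3p³.
Tabulated IE_2 (kJ/mol): Be 1757, S 2252.
Overall IE_2 order: Be < S.

Be < S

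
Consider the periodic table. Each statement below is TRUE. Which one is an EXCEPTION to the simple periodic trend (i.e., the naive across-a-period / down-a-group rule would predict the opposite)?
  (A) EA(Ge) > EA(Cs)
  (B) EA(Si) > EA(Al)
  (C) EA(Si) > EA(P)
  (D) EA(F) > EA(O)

(C)

The general trend: electron affinity increases across a period and decreases down a group.
(A) Ge (period 4, group 14) vs Cs (period 6, group 1): the stated order agrees with the simple trend.
(B) Si (period 3, group 14) vs Al (period 3, group 13): the stated order agrees with the simple trend.
(C) Si (period 3, group 14) vs P (period 3, group 15): the stated order contradicts the simple trend.
(D) F (period 2, group 17) vs O (period 2, group 16): the stated order agrees with the simple trend.
The exception is (C): adding an electron to P's half-filled 3p³ is unfavourable, so Si (3p²) has the more exothermic EA.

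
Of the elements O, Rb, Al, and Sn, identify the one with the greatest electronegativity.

O is in period 2, group 16; Al is in period 3, group 13; Rb is in period 5, group 1; Sn is in period 5, group 14.
EN rises left→right (higher Z_eff, smaller atoms) and falls top→bottom (larger, more shielded atoms).
Here both period and group differ, so the two effects have to be weighed against each other.
Al > Rb: relative to Rb, both the across-period and down-group shifts push Al's electronegativity up.
Sn > Al: the two effects oppose for this pair; the across-period effect wins (1.96 vs 1.61).
O > Sn: relative to Sn, both the across-period and down-group shifts push O's electronegativity up.
Tabulated electronegativity (Pauling): O 3.44, Al 1.61, Rb 0.82, Sn 1.96.
The greatest electronegativity among these belongs to O.

O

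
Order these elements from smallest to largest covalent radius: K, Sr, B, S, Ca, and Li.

B < S < Li < Ca < Sr < K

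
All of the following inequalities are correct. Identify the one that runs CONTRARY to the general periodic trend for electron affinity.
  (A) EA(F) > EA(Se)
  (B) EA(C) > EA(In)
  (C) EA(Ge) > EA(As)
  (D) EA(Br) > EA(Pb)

(C)

The general trend: electron affinity increases across a period and decreases down a group.
(A) F (period 2, group 17) vs Se (period 4, group 16): the stated order agrees with the simple trend.
(B) C (period 2, group 14) vs In (period 5, group 13): the stated order agrees with the simple trend.
(C) Ge (period 4, group 14) vs As (period 4, group 15): the stated order contradicts the simple trend.
(D) Br (period 4, group 17) vs Pb (period 6, group 14): the stated order agrees with the simple trend.
The exception is (C): adding an electron to As's half-filled 4p³ is unfavourable, so Ge (4p²) has the more exothermic EA.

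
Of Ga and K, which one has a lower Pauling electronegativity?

Electronegativity increases across a period and decreases down a group, tracking effective nuclear charge and atomic size.
All lie in period 4, so electronegativity increases left to right.
So K has the lower Pauling electronegativity (K < Ga).

K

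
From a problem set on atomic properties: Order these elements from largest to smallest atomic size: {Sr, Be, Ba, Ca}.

Ba > Sr > Ca > Be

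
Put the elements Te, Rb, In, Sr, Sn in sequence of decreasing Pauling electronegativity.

Te > Sn > In > Sr > Rb

Rb is in period 5, group 1; Sr is in period 5, group 2; In is in period 5, group 13; Sn is in period 5, group 14; Te is in period 5, group 16.
Atoms toward the upper right of the periodic table pull bonding electrons most strongly.
All lie in period 5, so electronegativity increases left to right.
So from highest to lowest: Te > Sn > In > Sr > Rb.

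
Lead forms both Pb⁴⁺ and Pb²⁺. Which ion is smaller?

Pb⁴⁺

Both ions have Z = 82 protons, but Pb⁴⁺ has lost more electrons, so its remaining electrons feel a larger effective nuclear charge per electron and are pulled in more tightly.
Higher positive charge → smaller ion, so Pb²⁺ > Pb⁴⁺.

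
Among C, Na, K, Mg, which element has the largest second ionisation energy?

After 1 electron has been removed, what remains? C⁺ still has 3 valence electrons; Na⁺ is the bare [Ne] core; K⁺ is the bare [Ar] core; Mg⁺ still has 1 valence electron.
Breaking into a closed-shell core is much more expensive than removing a leftover valence electron — K and Na have the largest IE_2 here.
Valence configurations: C⁺ [He]2s²2p¹, Mg⁺ [Ne]3s¹.
The numbers (kJ/mol): C 2353, Na 4562, K 3052, Mg 1451.
Putting it together, IE_2: Mg < C < K < Na.

Na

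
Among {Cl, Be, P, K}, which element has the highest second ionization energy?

The second ionization energy removes an electron from the +1 ion. For each element: Cl⁺ still has 6 valence electrons; Be⁺ still has 1 valence electron; P⁺ still has 4 valence electrons; K⁺ is the bare [Ar] core.
Core electrons are held far more tightly than valence electrons, so K tops the IE_2 order.
Valence configurations: Cl⁺ [Ne]3s²3p⁴, Be⁺ [He]2s¹, P⁺ [Ne]3s²3p².
The numbers (kJ/mol): Cl 2298, Be 1757, P 1907, K 3052.
So the second ionization energies run Be < P < Cl < K.

K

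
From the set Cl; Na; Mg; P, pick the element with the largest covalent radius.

Na is in period 3, group 1; Mg is in period 3, group 2; P is in period 3, group 15; Cl is in period 3, group 17.
Radius decreases left→right (rising Z_eff, same n) and increases top→bottom (higher n).
All lie in period 3, so atomic radius increases right to left.
The largest covalent radius among these belongs to Na.

Na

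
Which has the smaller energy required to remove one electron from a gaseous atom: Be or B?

B

Be is in period 2, group 2; B is in period 2, group 13.
IE₁ increases left→right with effective nuclear charge and decreases top→bottom as the valence shell moves farther out.
All lie in period 2; the across-period trend (first ionization energy increases left to right) applies, with the exception below.
Note the exception: Be has a higher first ionization energy than B, contrary to the simple trend — removing B's lone 2p electron is easier than breaking Be's filled 2s².
Approximate values (kJ/mol): Be 900, B 801.
So B has the smaller energy required to remove one electron from a gaseous atom (B < Be).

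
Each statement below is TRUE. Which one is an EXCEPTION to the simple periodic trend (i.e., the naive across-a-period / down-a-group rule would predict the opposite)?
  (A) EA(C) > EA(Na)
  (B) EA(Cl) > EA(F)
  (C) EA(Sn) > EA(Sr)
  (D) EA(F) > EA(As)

The general trend: electron affinity increases across a period and decreases down a group.
(A) C (period 2, group 14) vs Na (period 3, group 1): the stated order agrees with the simple trend.
(B) Cl (period 3, group 17) vs F (period 2, group 17): the stated order contradicts the simple trend.
(C) Sn (period 5, group 14) vs Sr (period 5, group 2): the stated order agrees with the simple trend.
(D) F (period 2, group 17) vs As (period 4, group 15): the stated order agrees with the simple trend.
The exception is (B): F's small 2p subshell makes the incoming electron feel strong e⁻–e⁻ repulsion, so Cl actually releases more energy on gaining an electron.

(B)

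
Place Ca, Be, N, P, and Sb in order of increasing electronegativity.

Ca < Be < Sb < P < N

Be is in period 2, group 2; N is in period 2, group 15; P is in period 3, group 15; Ca is in period 4, group 2; Sb is in period 5, group 15.
EN rises left→right (higher Z_eff, smaller atoms) and falls top→bottom (larger, more shielded atoms).
These span different periods and groups, so the two trends combine.
Be > Ca: they share group 2; the group trend gives Be the larger value.
Sb > Be: the two effects oppose for this pair; the across-period effect wins (2.05 vs 1.57).
P > Sb: they share group 15; the group trend gives P the larger value.
N > P: they share group 15; the group trend gives N the larger value.
Approximate values (Pauling): Be 1.57, N 3.04, P 2.19, Ca 1.00, Sb 2.05.
So from lowest to highest: Ca < Be < Sb < P < N.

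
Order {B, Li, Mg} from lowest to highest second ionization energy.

Consider each +1 ion: B⁺ still has 2 valence electrons; Li⁺ is the bare [He] core; Mg⁺ still has 1 valence electron.
Core electrons are held far more tightly than valence electrons, so Li tops the IE_2 order.
Valence configurations: B⁺ [He]2s², Mg⁺ [Ne]3s¹.
Tabulated IE_2 (kJ/mol): B 2427, Li 7298, Mg 1451.
Overall IE_2 order: Mg < B < Li.

Mg, B, Li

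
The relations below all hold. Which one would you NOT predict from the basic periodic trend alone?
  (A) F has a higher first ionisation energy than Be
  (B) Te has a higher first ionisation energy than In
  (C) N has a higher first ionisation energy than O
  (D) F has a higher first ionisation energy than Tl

(C)

The general trend: first ionisation energy increases across a period and decreases down a group.
(A) F (period 2, group 17) vs Be (period 2, group 2): the stated order agrees with the simple trend.
(B) Te (period 5, group 16) vs In (period 5, group 13): the stated order agrees with the simple trend.
(C) N (period 2, group 15) vs O (period 2, group 16): the stated order contradicts the simple trend.
(D) F (period 2, group 17) vs Tl (period 6, group 13): the stated order agrees with the simple trend.
The exception is (C): pairing an electron in O's 2p⁴ costs repulsion energy, so O ionizes more easily than half-filled N (2p³).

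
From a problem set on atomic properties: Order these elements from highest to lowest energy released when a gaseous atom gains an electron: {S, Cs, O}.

S > O > Cs

O is in period 2, group 16; S is in period 3, group 16; Cs is in period 6, group 1.
EA tends to increase across a period and decrease down a group, though the pattern is less regular than for IE or radius.
These span different periods and groups, so the two trends combine.
O > Cs: relative to Cs, both the across-period and down-group shifts push O's electron affinity up.
S > O: this pair runs against the simple trend — see the exception note.
Note the exception: S has a higher electron affinity than O, contrary to the simple trend — the compact 2p subshell of O repels the added electron more than S's larger 3p does.
Tabulated electron affinity (kJ/mol): O 141, S 200, Cs 46.
So from highest to lowest: S > O > Cs.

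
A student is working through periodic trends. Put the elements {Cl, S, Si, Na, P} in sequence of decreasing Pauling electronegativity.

Cl > S > P > Si > Na

Na is in period 3, group 1; Si is in period 3, group 14; P is in period 3, group 15; S is in period 3, group 16; Cl is in period 3, group 17.
Electronegativity increases across a period and decreases down a group, tracking effective nuclear charge and atomic size.
All lie in period 3, so electronegativity increases left to right.
So from highest to lowest: Cl > S > P > Si > Na.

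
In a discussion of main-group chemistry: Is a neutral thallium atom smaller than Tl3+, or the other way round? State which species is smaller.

Tl3+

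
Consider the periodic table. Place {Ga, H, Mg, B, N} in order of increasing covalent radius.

H, N, B, Ga, Mg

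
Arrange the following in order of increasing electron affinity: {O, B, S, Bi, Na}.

Adding an electron releases more energy for atoms nearer the top right (short of the noble gases).
Here both period and group differ, so the two effects have to be weighed against each other.
Na > B: this pair runs against the simple trend — see the exception note.
Bi > Na: the two effects oppose for this pair; the across-period effect wins (91 vs 53 kJ/mol).
O > Bi: relative to Bi, both the across-period and down-group shifts push O's electron affinity up.
S > O: this pair runs against the simple trend — see the exception note.
Note the exception: Na has a higher electron affinity than B, contrary to the simple trend — B's ns²np¹ configuration gives only a small electron affinity — the sparsely filled np subshell binds an added electron weakly.
Note the exception: S has a higher electron affinity than O, contrary to the simple trend — the compact 2p subshell of O repels the added electron more than S's larger 3p does.
Tabulated electron affinity (kJ/mol): B 27, O 141, Na 53, S 200, Bi 91.
So from lowest to highest: B < Na < Bi < O < S.

B < Na < Bi < O < S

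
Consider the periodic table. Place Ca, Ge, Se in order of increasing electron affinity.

Ca < Ge < Se

Electron affinity generally becomes more exothermic across a period toward the halogens and less exothermic down a group.
All lie in period 4, so electron affinity increases left to right.
So from lowest to highest: Ca < Ge < Se.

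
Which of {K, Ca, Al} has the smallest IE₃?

The third ionization energy removes an electron from the +2 ion. For each element: K²⁺ is already 1 electron into the core; Ca²⁺ is the bare [Ar] core; Al²⁺ still has 1 valence electron.
Breaking into a closed-shell core is much more expensive than removing a leftover valence electron — K and Ca have the largest IE_3 here.
Tabulated IE_3 (kJ/mol): K 4420, Ca 4912, Al 2745.
Hence IE_3: Al < K < Ca.

Al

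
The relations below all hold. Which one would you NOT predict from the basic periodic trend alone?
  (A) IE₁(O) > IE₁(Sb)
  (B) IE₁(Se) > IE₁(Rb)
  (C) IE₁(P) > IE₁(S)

(C)

The general trend: first ionisation energy increases across a period and decreases down a group.
(A) O (period 2, group 16) vs Sb (period 5, group 15): the stated order agrees with the simple trend.
(B) Se (period 4, group 16) vs Rb (period 5, group 1): the stated order agrees with the simple trend.
(C) P (period 3, group 15) vs S (period 3, group 16): the stated order contradicts the simple trend.
The exception is (C): S (3p⁴) ionizes more easily than half-filled P (3p³) because the paired 3p electron in S is pushed out by e⁻–e⁻ repulsion.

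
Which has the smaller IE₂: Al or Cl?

Al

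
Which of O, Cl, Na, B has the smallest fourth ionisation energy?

Cl

IE_4 is the cost of taking one more electron from the +3 cation: O³⁺ still has 3 valence electrons; Cl³⁺ still has 4 valence electrons; Na³⁺ is already 2 electrons into the core; B³⁺ is the bare [He] core.
Pulling an electron out of a noble-gas core costs far more than removing a remaining valence electron, so Na and B sit at the high end of IE_4.
Valence configurations: O³⁺ [He]2s²2p¹, Cl³⁺ [Ne]3s²3p².
Approximate IE_4 values (kJ/mol): O 7469, Cl 5159, Na 9543, B 25026.
Hence IE_4: Cl < O < Na < B.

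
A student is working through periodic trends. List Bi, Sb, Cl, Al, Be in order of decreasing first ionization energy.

Cl > Be > Sb > Bi > Al

Be is in period 2, group 2; Al is in period 3, group 13; Cl is in period 3, group 17; Sb is in period 5, group 15; Bi is in period 6, group 15.
First ionization energy rises across a period (greater Z_eff holds electrons more tightly) and falls down a group (valence electrons are farther from the nucleus).
Here both period and group differ, so the two effects have to be weighed against each other.
Bi > Al: the two effects oppose for this pair; the across-period effect wins (703 vs 578 kJ/mol).
Sb > Bi: Sb sits above Bi in group 15, so the down-group effect alone puts Sb higher.
Be > Sb: period and group pull opposite ways; the down-group shift dominates (900 vs 831 kJ/mol).
Cl > Be: the two effects oppose for this pair; the across-period effect wins (1251 vs 900 kJ/mol).
For reference (kJ/mol): Be 900, Al 578, Cl 1251, Sb 831, Bi 703.
So from highest to lowest: Cl > Be > Sb > Bi > Al.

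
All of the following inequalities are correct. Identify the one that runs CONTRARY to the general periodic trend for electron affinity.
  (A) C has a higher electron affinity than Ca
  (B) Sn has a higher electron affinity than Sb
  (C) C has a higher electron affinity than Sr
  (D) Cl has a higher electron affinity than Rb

The general trend: electron affinity increases across a period and decreases down a group.
(A) C (period 2, group 14) vs Ca (period 4, group 2): the stated order agrees with the simple trend.
(B) Sn (period 5, group 14) vs Sb (period 5, group 15): the stated order contradicts the simple trend.
(C) C (period 2, group 14) vs Sr (period 5, group 2): the stated order agrees with the simple trend.
(D) Cl (period 3, group 17) vs Rb (period 5, group 1): the stated order agrees with the simple trend.
The exception is (B): adding an electron to Sb's half-filled 5p³ is unfavourable, so Sn has the more exothermic EA.

(B)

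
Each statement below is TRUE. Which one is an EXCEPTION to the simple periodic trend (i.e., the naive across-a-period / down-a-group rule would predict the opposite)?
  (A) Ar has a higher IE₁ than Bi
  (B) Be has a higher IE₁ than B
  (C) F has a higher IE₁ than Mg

(B)

The general trend: IE₁ increases across a period and decreases down a group.
(A) Ar (period 3, group 18) vs Bi (period 6, group 15): the stated order agrees with the simple trend.
(B) Be (period 2, group 2) vs B (period 2, group 13): the stated order contradicts the simple trend.
(C) F (period 2, group 17) vs Mg (period 3, group 2): the stated order agrees with the simple trend.
The exception is (B): removing B's lone 2p electron is easier than breaking Be's filled 2s².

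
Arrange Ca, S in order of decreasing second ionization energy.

S > Ca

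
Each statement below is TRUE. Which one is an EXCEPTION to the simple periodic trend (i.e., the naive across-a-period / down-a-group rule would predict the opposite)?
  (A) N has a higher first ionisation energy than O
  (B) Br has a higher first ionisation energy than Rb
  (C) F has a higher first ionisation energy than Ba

(A)

The general trend: first ionisation energy increases across a period and decreases down a group.
(A) N (period 2, group 15) vs O (period 2, group 16): the stated order contradicts the simple trend.
(B) Br (period 4, group 17) vs Rb (period 5, group 1): the stated order agrees with the simple trend.
(C) F (period 2, group 17) vs Ba (period 6, group 2): the stated order agrees with the simple trend.
The exception is (A): pairing an electron in O's 2p⁴ costs repulsion energy, so O ionizes more easily than half-filled N (2p³).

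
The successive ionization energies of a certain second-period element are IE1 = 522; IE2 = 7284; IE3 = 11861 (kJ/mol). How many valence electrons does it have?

1

Look for the largest jump between consecutive ionization energies: IE2/IE1 ≈ 14.0, far larger than any earlier ratio.
That jump marks the point where a core electron is being removed. So the atom has 1 valence electron.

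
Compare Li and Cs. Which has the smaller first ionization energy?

Cs

First ionization energy rises across a period (greater Z_eff holds electrons more tightly) and falls down a group (valence electrons are farther from the nucleus).
All are in group 1, so first ionization energy increases up the group.
So Cs has the smaller first ionization energy (Cs < Li).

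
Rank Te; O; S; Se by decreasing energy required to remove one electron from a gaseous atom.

O > S > Se > Te

O is in period 2, group 16; S is in period 3, group 16; Se is in period 4, group 16; Te is in period 5, group 16.
Across a period the outer electron is held more tightly (higher IE₁); down a group it sits in a higher shell, more shielded, and comes off more easily.
All are in group 16, so first ionization energy increases up the group.
So from highest to lowest: O > S > Se > Te.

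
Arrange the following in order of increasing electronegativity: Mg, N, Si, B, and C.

Mg < Si < B < C < N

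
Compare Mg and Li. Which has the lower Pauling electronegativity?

Li

Li is in period 2, group 1; Mg is in period 3, group 2.
Atoms toward the upper right of the periodic table pull bonding electrons most strongly.
These span different periods and groups, so the two trends combine.
Mg > Li: the two effects oppose for this pair; the across-period effect wins (1.31 vs 0.98).
Tabulated electronegativity (Pauling): Li 0.98, Mg 1.31.
So Li has the lower Pauling electronegativity (Li < Mg).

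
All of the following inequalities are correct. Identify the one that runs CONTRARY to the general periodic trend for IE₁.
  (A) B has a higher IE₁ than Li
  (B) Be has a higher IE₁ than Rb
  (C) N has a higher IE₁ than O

(C)

The general trend: IE₁ increases across a period and decreases down a group.
(A) B (period 2, group 13) vs Li (period 2, group 1): the stated order agrees with the simple trend.
(B) Be (period 2, group 2) vs Rb (period 5, group 1): the stated order agrees with the simple trend.
(C) N (period 2, group 15) vs O (period 2, group 16): the stated order contradicts the simple trend.
The exception is (C): pairing an electron in O's 2p⁴ costs repulsion energy, so O ionizes more easily than half-filled N (2p³).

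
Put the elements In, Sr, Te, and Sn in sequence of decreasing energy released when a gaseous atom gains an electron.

Te > Sn > In > Sr

Sr is in period 5, group 2; In is in period 5, group 13; Sn is in period 5, group 14; Te is in period 5, group 16.
Atoms with high Z_eff and room in the valence shell (especially the halogens) have the most exothermic electron affinities.
All lie in period 5, so electron affinity increases left to right.
So from highest to lowest: Te > Sn > In > Sr.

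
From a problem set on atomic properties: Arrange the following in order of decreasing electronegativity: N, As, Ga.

N > As > Ga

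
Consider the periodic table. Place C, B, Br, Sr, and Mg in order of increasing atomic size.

C < B < Br < Mg < Sr

Across a period the added protons contract the valence shell; down a group each new principal shell makes the atom larger.
Here both period and group differ, so the two effects have to be weighed against each other.
B > C: B lies to the left of C in period 2, so the across-period effect alone puts B larger.
Br > B: the two effects oppose for this pair; the down-group effect wins (114 vs 85 pm).
Mg > Br: the two effects oppose for this pair; the across-period effect wins (139 vs 114 pm).
Sr > Mg: Sr sits below Mg in group 2, so the down-group effect alone puts Sr larger.
Tabulated atomic radius (pm): B 85, C 75, Mg 139, Br 114, Sr 185.
So from smallest to largest: C < B < Br < Mg < Sr.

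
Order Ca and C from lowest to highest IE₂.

The second ionization energy removes an electron from the +1 ion. For each element: Ca⁺ still has 1 valence electron; C⁺ still has 3 valence electrons.
All are still removing valence electrons, so compare the +1 ions as you would atoms: IE_2 generally rises across a period (higher Z_eff) and falls down a group (larger shell), subject to the usual subshell exceptions.
Valence configurations: Ca⁺ [Ar]4s¹, C⁺ [He]2s²2p¹.
Tabulated IE_2 (kJ/mol): Ca 1145, C 2353.
Overall IE_2 order: Ca < C.

Ca < C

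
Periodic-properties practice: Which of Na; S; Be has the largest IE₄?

Be

After 3 electrons have been removed, what remains? Na³⁺ is already 2 electrons into the core; S³⁺ still has 3 valence electrons; Be³⁺ is already 1 electron into the core.
Breaking into a closed-shell core is much more expensive than removing a leftover valence electron — Na and Be have the largest IE_4 here.
The numbers (kJ/mol): Na 9543, S 4556, Be 21007.
Overall IE_4 order: S < Na < Be.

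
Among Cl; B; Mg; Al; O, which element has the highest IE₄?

B

The fourth ionization energy removes an electron from the +3 ion. For each element: Cl³⁺ still has 4 valence electrons; B³⁺ is the bare [He] core; Mg³⁺ is already 1 electron into the core; Al³⁺ is the bare [Ne] core; O³⁺ still has 3 valence electrons.
Pulling an electron out of a noble-gas core costs far more than removing a remaining valence electron, so Mg, Al and B sit at the high end of IE_4.
Valence configurations: Cl³⁺ [Ne]3s²3p², O³⁺ [He]2s²2p¹.
Approximate IE_4 values (kJ/mol): Cl 5159, B 25026, Mg 10543, Al 11577, O 7469.
Hence IE_4: Cl < O < Mg < Al < B.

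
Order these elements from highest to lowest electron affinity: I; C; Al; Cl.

EA tends to increase across a period and decrease down a group, though the pattern is less regular than for IE or radius.
Here both period and group differ, so the two effects have to be weighed against each other.
C > Al: both effects reinforce here, so C is clearly the higher of the two.
I > C: period and group pull opposite ways; the across-period shift dominates (295 vs 122 kJ/mol).
Cl > I: Cl sits above I in group 17, so the down-group effect alone puts Cl higher.
For reference (kJ/mol): C 122, Al 42, Cl 349, I 295.
So from highest to lowest: Cl > I > C > Al.

Cl > I > C > Al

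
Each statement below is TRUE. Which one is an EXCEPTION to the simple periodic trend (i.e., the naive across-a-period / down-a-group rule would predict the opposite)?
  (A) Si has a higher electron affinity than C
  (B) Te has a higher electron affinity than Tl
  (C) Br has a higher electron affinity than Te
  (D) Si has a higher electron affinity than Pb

(A)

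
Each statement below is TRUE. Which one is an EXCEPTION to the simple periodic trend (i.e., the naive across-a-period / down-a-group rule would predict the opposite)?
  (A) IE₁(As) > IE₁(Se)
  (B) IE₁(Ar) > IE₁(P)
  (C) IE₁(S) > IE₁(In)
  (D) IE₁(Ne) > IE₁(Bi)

(A)

The general trend: first ionisation energy increases across a period and decreases down a group.
(A) As (period 4, group 15) vs Se (period 4, group 16): the stated order contradicts the simple trend.
(B) Ar (period 3, group 18) vs P (period 3, group 15): the stated order agrees with the simple trend.
(C) S (period 3, group 16) vs In (period 5, group 13): the stated order agrees with the simple trend.
(D) Ne (period 2, group 18) vs Bi (period 6, group 15): the stated order agrees with the simple trend.
The exception is (A): Se (4p⁴) ionizes more easily than half-filled As (4p³).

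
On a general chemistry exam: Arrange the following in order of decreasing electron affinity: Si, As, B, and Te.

Adding an electron releases more energy for atoms nearer the top right (short of the noble gases).
These sit on a diagonal, where the across-period and down-group effects partly cancel.
As > B: the two effects oppose for this pair; the across-period effect wins (78 vs 27 kJ/mol).
Si > As: the two effects oppose for this pair; the down-group effect wins (134 vs 78 kJ/mol).
Te > Si: the two effects oppose for this pair; the across-period effect wins (190 vs 134 kJ/mol).
Tabulated electron affinity (kJ/mol): B 27, Si 134, As 78, Te 190.
So from highest to lowest: Te > Si > As > B.

Te > Si > As > B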